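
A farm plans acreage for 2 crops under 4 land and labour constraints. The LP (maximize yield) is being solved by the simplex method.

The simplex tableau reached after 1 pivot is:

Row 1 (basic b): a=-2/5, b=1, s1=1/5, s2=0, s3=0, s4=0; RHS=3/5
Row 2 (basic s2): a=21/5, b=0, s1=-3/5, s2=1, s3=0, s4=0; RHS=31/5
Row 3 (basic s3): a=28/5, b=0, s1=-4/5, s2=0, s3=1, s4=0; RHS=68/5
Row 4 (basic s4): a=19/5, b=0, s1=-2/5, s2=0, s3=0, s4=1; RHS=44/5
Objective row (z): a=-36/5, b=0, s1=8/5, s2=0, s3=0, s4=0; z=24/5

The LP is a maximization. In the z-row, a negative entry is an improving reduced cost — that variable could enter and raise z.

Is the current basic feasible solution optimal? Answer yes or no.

no

Column a has objective-row coefficient -36/5, which is negative; an improving pivot exists, so not yet optimal.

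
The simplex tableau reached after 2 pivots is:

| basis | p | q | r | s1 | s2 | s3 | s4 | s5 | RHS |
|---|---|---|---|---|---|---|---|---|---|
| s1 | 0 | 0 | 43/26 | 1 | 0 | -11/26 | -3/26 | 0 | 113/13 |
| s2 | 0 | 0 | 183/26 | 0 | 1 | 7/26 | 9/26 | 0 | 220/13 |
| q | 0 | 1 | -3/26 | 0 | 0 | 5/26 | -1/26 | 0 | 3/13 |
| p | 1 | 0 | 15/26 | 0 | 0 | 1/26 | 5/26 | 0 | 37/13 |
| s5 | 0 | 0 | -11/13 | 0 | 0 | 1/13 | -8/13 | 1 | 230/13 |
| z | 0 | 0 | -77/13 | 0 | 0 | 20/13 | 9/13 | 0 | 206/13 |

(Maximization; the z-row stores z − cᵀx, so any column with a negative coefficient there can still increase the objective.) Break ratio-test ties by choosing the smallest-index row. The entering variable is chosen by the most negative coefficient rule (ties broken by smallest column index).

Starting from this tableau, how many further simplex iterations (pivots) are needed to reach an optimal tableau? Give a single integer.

1

pivot: r in, s2 out → z = 5506/183
No improving column remains; optimal.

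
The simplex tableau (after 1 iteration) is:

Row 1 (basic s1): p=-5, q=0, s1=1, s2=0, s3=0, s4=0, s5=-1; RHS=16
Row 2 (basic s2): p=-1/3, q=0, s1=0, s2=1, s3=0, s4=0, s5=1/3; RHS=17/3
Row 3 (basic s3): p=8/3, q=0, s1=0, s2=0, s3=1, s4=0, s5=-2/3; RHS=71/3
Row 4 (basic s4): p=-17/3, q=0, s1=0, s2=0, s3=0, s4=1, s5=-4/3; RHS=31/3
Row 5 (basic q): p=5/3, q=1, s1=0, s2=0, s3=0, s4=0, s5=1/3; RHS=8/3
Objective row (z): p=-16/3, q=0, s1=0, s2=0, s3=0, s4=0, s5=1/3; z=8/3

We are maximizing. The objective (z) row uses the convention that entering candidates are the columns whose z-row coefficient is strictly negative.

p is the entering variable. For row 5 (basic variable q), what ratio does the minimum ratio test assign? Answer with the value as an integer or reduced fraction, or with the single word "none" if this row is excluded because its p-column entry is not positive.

Ratio = RHS / (p entry) = (8/3) / (5/3) = 8/5.

8/5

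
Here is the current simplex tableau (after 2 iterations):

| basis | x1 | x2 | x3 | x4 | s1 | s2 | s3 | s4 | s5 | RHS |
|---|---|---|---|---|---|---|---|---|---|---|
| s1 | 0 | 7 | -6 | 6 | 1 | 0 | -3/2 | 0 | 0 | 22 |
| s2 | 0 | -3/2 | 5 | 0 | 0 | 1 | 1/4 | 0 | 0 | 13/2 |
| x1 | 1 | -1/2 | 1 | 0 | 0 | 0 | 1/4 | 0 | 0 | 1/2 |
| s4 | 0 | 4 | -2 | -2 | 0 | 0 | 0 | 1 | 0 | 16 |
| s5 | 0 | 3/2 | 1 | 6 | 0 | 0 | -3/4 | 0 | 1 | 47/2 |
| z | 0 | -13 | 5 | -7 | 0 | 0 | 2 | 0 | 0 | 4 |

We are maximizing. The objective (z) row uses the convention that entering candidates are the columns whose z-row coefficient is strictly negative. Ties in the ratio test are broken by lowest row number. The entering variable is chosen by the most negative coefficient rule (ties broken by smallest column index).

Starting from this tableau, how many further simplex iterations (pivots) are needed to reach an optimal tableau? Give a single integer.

3

pivot: x2 in, s1 out → z = 314/7
pivot: x3 in, s4 out → z = 298/5
pivot: x4 in, s2 out → z = 4810/77
No improving column remains; optimal.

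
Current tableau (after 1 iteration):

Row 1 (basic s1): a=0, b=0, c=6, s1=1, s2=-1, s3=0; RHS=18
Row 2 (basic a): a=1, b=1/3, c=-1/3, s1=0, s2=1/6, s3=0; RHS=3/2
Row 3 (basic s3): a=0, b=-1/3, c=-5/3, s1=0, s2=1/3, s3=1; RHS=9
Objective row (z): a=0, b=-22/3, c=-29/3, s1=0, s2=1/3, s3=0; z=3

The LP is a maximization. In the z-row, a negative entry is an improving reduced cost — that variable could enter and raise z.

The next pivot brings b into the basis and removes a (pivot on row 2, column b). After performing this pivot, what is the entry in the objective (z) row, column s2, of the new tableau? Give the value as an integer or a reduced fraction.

4

Pivot element is row 2, column b: 1/3.
Normalize row 2: new (row 2, s2) = (1/6)/(1/3) = 1/2.
z-row ← z-row − (-22/3)·(new row 2): 1/3 − (-22/3)·(1/2) = 4.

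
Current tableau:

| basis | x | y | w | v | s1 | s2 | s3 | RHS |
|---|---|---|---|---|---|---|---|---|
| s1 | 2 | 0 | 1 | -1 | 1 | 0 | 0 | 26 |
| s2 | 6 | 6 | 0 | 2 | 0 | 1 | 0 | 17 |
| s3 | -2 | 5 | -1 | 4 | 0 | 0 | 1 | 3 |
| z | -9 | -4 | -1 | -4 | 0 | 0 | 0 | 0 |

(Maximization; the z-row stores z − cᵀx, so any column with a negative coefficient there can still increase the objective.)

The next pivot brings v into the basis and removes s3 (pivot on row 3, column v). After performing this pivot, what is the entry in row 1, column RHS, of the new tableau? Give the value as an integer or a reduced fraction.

107/4

Pivot element is row 3, column v: 4.
Normalize row 3: new (row 3, RHS) = 3/4 = 3/4.
row 1 ← row 1 − (-1)·(new row 3): 26 − (-1)·(3/4) = 107/4.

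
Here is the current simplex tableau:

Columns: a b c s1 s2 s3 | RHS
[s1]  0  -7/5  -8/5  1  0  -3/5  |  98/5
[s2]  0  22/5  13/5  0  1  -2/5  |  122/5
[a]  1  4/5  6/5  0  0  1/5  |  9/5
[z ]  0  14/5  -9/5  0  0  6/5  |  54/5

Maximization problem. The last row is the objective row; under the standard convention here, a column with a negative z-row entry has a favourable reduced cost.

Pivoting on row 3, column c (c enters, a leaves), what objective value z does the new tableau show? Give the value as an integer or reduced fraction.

27/2

Minimum ratio for c: (9/5)/(6/5) = 3/2.
z changes by −(z-row coeff of c)·ratio = −(-9/5)·(3/2) = 27/10.
New z = 54/5 + (27/10) = 27/2.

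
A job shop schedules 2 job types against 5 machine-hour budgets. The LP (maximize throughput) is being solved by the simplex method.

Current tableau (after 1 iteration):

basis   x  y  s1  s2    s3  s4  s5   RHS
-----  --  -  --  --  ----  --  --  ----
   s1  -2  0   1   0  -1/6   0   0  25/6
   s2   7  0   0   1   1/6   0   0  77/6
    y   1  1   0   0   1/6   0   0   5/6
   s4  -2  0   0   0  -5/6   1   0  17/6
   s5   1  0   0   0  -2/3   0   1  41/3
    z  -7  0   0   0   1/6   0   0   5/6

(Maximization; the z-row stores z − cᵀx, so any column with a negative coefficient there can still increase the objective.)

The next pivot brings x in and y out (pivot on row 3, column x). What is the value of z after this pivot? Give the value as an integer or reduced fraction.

Minimum ratio for x: (5/6)/1 = 5/6.
z changes by −(z-row coeff of x)·ratio = −(-7)·(5/6) = 35/6.
New z = 5/6 + (35/6) = 20/3.

20/3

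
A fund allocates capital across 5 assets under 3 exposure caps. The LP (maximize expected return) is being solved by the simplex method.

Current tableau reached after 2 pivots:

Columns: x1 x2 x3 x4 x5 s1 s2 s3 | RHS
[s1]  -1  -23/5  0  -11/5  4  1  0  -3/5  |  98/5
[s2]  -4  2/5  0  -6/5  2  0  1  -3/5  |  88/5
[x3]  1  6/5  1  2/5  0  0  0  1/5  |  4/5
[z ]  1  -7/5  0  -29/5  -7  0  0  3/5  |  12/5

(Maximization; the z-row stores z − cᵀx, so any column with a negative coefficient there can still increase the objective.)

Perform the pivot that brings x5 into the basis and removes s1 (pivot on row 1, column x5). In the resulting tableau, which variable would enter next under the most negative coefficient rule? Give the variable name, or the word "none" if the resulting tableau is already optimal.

x4

Pivot element 4. New z-row = old z-row − (-7)·(row 1/4).
Updated z-row coefficients: x1: -3/4, x2: -189/20, x3: 0, x4: -193/20, x5: 0, s1: 7/4, s2: 0, s3: -9/20.
The most negative is -193/20 in column x4, so x4 would enter next.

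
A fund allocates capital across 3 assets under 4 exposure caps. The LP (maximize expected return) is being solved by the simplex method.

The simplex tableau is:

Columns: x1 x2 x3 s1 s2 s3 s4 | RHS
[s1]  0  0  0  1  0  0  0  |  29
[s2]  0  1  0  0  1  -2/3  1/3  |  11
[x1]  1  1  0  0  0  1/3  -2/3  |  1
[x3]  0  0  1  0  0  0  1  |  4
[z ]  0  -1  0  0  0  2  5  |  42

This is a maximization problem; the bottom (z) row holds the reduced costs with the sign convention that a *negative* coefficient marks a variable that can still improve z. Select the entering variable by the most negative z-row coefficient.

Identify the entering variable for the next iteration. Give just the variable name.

x2

Objective-row coefficients: x1: 0, x2: -1, x3: 0, s1: 0, s2: 0, s3: 2, s4: 5.
The most negative is -1 in column x2, so x2 enters.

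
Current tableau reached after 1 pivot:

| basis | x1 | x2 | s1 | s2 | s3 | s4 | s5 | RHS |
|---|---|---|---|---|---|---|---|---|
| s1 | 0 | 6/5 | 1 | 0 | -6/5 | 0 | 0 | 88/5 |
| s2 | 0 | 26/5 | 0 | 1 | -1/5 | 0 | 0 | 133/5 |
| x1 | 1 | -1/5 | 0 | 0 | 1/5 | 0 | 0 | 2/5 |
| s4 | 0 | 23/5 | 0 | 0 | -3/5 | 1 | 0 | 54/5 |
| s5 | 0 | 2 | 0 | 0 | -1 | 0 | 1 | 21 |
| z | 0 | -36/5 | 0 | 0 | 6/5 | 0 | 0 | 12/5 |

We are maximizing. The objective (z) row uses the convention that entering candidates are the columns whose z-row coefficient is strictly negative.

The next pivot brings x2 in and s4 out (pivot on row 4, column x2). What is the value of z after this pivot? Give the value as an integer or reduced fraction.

Minimum ratio for x2: (54/5)/(23/5) = 54/23.
z changes by −(z-row coeff of x2)·ratio = −(-36/5)·(54/23) = 1944/115.
New z = 12/5 + (1944/115) = 444/23.

444/23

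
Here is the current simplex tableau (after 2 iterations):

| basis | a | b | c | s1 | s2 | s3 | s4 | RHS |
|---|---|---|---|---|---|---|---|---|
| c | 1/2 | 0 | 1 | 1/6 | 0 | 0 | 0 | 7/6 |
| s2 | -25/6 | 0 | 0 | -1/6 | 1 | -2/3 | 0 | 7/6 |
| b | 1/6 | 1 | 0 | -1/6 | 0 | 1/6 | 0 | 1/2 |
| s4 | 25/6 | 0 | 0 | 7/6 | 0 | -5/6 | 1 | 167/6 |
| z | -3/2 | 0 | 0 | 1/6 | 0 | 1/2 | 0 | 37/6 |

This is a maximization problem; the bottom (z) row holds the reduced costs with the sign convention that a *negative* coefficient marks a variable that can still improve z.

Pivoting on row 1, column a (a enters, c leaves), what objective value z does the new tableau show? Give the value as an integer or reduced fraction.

Minimum ratio for a: (7/6)/(1/2) = 7/3.
z changes by −(z-row coeff of a)·ratio = −(-3/2)·(7/3) = 7/2.
New z = 37/6 + (7/2) = 29/3.

29/3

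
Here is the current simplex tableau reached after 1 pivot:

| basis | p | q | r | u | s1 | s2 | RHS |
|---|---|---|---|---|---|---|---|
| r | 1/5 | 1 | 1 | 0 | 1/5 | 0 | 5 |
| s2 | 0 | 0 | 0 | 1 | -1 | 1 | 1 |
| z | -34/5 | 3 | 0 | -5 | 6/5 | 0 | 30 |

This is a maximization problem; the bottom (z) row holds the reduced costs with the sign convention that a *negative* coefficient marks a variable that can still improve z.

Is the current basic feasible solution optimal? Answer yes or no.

no

Column p has objective-row coefficient -34/5, which is negative; an improving pivot exists, so not yet optimal.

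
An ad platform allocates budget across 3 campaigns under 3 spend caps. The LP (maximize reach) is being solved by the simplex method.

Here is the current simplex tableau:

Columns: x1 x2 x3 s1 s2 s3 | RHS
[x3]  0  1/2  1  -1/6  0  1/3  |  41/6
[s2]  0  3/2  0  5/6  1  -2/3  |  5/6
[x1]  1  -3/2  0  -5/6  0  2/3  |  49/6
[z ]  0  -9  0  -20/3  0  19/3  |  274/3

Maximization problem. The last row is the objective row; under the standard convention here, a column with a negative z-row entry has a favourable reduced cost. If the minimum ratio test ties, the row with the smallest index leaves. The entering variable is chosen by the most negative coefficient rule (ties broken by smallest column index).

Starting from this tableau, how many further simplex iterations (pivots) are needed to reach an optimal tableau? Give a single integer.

2

pivot: x2 in, s2 out → z = 289/3
pivot: s1 in, x2 out → z = 98
No improving column remains; optimal.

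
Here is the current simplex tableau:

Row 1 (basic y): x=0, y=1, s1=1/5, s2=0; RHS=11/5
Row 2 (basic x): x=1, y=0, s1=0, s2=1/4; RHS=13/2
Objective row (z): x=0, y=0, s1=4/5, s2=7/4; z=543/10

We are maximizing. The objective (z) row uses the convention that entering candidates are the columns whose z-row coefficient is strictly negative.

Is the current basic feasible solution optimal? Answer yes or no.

yes

No objective-row coefficient is strictly negative, so no entering variable exists; the tableau is optimal.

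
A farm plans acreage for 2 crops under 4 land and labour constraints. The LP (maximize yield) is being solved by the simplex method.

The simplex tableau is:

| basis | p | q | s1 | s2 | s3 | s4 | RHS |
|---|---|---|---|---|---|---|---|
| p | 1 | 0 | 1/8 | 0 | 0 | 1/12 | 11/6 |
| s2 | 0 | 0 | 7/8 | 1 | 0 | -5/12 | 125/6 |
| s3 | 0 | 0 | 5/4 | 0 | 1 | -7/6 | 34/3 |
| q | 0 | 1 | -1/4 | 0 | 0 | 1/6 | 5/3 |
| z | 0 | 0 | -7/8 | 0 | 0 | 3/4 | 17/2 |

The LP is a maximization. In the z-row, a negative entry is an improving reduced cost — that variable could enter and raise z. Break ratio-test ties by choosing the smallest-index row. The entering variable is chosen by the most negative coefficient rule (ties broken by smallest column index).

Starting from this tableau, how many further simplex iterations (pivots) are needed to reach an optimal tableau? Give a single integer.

pivot: s1 in, s3 out → z = 493/30
pivot: s4 in, p out → z = 50/3
No improving column remains; optimal.

2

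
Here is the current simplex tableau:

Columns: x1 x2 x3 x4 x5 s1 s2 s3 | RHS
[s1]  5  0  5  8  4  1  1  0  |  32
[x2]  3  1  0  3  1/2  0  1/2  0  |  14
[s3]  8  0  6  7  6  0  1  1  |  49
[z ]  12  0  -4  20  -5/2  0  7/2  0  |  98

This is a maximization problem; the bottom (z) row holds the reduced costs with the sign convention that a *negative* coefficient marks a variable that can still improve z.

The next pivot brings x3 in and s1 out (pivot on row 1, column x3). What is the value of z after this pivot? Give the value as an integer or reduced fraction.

Minimum ratio for x3: 32/5 = 32/5.
z changes by −(z-row coeff of x3)·ratio = −(-4)·(32/5) = 128/5.
New z = 98 + (128/5) = 618/5.

618/5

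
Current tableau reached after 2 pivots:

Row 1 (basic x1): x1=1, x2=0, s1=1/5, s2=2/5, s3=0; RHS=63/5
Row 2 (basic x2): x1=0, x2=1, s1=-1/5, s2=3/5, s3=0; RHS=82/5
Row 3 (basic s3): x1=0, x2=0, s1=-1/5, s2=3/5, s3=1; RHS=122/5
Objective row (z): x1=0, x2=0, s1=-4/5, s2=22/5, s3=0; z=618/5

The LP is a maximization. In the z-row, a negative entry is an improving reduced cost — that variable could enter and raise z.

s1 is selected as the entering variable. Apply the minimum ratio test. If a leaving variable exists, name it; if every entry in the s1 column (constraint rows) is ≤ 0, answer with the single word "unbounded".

x1

Ratios: row 1 (x1): (63/5)/(1/5) = 63; row 2 (x2): entry -1/5 ≤ 0, skip; row 3 (s3): entry -1/5 ≤ 0, skip.
Minimum ratio is in the x1 row, so x1 leaves.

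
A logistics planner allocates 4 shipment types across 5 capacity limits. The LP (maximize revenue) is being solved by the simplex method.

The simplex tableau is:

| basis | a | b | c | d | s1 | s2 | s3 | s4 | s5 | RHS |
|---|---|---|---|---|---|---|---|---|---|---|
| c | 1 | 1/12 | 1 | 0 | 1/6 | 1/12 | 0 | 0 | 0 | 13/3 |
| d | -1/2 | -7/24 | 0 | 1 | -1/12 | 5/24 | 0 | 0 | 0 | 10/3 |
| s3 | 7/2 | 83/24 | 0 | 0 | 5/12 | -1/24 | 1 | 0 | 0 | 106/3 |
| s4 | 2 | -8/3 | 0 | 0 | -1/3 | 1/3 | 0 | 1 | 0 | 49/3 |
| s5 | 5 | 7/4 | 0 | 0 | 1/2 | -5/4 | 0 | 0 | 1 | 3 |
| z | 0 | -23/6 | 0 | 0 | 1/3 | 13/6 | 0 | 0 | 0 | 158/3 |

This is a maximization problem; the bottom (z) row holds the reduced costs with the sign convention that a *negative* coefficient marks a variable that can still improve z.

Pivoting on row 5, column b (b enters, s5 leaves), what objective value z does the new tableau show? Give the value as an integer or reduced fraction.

Minimum ratio for b: 3/(7/4) = 12/7.
z changes by −(z-row coeff of b)·ratio = −(-23/6)·(12/7) = 46/7.
New z = 158/3 + (46/7) = 1244/21.

1244/21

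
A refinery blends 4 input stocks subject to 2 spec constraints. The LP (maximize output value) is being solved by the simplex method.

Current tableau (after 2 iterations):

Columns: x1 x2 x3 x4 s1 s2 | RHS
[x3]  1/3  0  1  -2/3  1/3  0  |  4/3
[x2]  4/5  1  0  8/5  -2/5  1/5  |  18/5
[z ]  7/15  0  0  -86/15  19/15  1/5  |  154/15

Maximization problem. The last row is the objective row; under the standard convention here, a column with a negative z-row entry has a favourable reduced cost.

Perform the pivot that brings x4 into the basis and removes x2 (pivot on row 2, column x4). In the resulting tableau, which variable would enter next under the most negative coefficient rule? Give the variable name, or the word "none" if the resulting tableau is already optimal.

s1

Pivot element 8/5. New z-row = old z-row − (-86/15)·(row 2/(8/5)).
Updated z-row coefficients: x1: 10/3, x2: 43/12, x3: 0, x4: 0, s1: -1/6, s2: 11/12.
The most negative is -1/6 in column s1, so s1 would enter next.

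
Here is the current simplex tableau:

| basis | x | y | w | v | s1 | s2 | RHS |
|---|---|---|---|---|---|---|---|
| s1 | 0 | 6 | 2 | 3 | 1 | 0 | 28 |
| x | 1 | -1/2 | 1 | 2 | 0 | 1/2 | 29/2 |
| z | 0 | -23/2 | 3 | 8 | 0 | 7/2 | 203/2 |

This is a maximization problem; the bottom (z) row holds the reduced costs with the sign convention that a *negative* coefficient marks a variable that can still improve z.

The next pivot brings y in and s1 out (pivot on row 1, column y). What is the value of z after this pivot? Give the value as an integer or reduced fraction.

931/6

Minimum ratio for y: 28/6 = 14/3.
z changes by −(z-row coeff of y)·ratio = −(-23/2)·(14/3) = 161/3.
New z = 203/2 + (161/3) = 931/6.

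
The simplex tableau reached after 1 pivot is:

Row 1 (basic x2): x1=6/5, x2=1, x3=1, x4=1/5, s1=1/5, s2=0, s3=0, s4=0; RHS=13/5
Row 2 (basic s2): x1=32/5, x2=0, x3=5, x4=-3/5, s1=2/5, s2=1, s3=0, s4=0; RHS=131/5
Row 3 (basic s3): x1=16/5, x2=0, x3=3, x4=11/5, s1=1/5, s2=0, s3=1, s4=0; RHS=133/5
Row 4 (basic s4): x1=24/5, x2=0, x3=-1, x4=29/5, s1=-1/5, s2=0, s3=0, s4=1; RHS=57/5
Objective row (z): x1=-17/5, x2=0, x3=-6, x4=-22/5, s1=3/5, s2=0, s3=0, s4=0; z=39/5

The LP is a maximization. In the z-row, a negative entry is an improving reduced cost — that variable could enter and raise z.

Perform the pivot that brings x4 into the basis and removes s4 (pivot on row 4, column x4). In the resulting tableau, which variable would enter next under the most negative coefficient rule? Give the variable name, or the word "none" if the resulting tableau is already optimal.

x3

Pivot element 29/5. New z-row = old z-row − (-22/5)·(row 4/(29/5)).
Updated z-row coefficients: x1: 7/29, x2: 0, x3: -196/29, x4: 0, s1: 13/29, s2: 0, s3: 0, s4: 22/29.
The most negative is -196/29 in column x3, so x3 would enter next.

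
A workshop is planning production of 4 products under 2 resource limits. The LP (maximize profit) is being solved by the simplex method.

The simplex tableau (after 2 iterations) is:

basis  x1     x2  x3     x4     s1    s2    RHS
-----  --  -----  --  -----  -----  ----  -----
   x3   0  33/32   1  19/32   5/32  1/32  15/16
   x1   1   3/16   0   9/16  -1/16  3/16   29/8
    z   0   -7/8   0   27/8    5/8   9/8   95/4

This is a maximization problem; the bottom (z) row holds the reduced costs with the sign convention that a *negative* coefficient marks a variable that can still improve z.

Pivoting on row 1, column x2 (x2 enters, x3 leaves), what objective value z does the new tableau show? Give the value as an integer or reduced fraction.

270/11

Minimum ratio for x2: (15/16)/(33/32) = 10/11.
z changes by −(z-row coeff of x2)·ratio = −(-7/8)·(10/11) = 35/44.
New z = 95/4 + (35/44) = 270/11.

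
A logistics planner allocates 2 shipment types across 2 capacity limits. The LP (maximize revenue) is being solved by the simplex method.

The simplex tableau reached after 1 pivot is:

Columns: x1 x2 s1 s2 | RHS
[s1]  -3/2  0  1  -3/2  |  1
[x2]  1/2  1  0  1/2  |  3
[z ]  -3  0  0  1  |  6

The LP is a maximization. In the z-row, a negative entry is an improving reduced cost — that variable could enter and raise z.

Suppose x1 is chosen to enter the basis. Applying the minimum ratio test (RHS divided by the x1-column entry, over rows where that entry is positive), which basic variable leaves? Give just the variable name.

x2

Ratios: row 1 (s1): entry -3/2 ≤ 0, skip; row 2 (x2): 3/(1/2) = 6.
Minimum ratio 6 is in the x2 row, so x2 leaves.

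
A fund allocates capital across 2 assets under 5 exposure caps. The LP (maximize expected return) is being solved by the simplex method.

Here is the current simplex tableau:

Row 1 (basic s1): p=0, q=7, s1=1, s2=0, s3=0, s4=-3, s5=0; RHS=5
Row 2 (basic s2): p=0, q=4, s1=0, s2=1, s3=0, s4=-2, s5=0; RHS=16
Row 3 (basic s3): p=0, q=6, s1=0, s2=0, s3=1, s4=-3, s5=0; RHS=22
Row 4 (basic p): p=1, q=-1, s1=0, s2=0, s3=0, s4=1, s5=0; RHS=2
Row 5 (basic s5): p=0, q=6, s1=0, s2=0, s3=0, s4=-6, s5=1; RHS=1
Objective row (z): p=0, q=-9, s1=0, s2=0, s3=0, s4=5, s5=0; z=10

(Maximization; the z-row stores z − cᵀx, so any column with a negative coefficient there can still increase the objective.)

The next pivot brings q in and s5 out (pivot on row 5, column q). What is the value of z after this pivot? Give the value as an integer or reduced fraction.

23/2

Minimum ratio for q: 1/6 = 1/6.
z changes by −(z-row coeff of q)·ratio = −(-9)·(1/6) = 3/2.
New z = 10 + (3/2) = 23/2.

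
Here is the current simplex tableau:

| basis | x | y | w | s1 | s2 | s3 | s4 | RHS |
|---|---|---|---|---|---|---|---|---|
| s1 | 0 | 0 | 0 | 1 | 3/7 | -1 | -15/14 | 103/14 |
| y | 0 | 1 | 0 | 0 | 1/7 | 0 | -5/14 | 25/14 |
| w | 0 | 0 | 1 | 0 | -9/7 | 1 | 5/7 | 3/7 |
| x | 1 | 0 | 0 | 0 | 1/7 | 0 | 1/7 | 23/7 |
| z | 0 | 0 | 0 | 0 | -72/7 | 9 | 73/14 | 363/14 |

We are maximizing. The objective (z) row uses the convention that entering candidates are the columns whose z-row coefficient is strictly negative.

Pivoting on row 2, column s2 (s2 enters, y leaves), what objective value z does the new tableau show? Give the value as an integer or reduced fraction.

309/2

Minimum ratio for s2: (25/14)/(1/7) = 25/2.
z changes by −(z-row coeff of s2)·ratio = −(-72/7)·(25/2) = 900/7.
New z = 363/14 + (900/7) = 309/2.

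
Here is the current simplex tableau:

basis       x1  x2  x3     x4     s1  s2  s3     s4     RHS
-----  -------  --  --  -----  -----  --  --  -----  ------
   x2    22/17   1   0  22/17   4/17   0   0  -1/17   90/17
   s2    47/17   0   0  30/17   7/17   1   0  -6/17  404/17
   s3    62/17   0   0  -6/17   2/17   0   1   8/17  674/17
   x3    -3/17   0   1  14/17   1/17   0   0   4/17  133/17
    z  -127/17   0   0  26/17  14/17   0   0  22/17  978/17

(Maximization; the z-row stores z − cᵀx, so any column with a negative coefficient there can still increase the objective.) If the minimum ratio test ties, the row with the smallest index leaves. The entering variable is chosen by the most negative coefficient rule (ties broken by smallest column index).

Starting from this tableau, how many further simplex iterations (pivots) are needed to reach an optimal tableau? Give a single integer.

pivot: x1 in, x2 out → z = 969/11
No improving column remains; optimal.

1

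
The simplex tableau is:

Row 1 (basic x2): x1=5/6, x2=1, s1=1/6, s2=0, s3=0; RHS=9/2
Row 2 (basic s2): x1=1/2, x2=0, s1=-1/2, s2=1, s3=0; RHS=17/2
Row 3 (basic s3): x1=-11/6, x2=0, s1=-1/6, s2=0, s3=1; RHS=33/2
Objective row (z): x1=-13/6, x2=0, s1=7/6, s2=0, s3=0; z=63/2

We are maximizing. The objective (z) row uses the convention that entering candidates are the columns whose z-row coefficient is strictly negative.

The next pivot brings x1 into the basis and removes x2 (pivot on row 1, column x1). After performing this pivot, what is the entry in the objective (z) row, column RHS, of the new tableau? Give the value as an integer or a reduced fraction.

216/5

Pivot element is row 1, column x1: 5/6.
Normalize row 1: new (row 1, RHS) = (9/2)/(5/6) = 27/5.
z-row ← z-row − (-13/6)·(new row 1): 63/2 − (-13/6)·(27/5) = 216/5.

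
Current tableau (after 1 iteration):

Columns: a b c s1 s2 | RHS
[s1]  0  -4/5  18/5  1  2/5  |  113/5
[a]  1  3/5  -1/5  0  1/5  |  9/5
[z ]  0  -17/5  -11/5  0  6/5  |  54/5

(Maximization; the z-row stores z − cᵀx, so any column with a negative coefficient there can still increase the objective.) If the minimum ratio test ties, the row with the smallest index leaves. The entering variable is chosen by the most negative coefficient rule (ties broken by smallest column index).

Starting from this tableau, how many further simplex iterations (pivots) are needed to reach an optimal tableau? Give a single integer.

2

pivot: b in, a out → z = 21
pivot: c in, s1 out → z = 46
No improving column remains; optimal.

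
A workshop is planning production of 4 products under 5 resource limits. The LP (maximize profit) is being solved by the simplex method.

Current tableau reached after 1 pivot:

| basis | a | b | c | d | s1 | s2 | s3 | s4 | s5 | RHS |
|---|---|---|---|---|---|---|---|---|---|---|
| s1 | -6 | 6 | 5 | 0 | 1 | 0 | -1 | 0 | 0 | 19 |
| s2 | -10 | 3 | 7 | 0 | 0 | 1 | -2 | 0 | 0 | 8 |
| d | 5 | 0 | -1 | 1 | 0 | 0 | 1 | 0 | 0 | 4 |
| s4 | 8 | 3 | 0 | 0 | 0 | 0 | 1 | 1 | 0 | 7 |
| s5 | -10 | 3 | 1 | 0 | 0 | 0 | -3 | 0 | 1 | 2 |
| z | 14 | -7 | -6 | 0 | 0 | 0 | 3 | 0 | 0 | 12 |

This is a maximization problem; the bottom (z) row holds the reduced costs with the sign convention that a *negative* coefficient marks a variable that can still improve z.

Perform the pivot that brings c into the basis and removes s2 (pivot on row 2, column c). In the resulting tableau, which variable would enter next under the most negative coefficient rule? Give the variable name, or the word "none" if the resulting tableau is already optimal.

Pivot element 7. New z-row = old z-row − (-6)·(row 2/7).
Updated z-row coefficients: a: 38/7, b: -31/7, c: 0, d: 0, s1: 0, s2: 6/7, s3: 9/7, s4: 0, s5: 0.
The most negative is -31/7 in column b, so b would enter next.

b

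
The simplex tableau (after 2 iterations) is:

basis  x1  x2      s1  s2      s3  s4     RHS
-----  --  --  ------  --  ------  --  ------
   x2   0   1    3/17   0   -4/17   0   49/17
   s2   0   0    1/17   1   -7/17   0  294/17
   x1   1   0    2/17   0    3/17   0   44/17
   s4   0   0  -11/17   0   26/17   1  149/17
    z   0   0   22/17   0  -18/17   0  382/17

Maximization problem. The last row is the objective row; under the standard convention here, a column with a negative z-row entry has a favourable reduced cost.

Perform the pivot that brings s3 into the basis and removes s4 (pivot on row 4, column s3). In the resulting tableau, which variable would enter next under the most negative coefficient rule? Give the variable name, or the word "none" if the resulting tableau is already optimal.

none

Pivot element 26/17. New z-row = old z-row − (-18/17)·(row 4/(26/17)).
Updated z-row coefficients: x1: 0, x2: 0, s1: 11/13, s2: 0, s3: 0, s4: 9/13.
No coefficient is strictly negative; the tableau after this pivot is optimal.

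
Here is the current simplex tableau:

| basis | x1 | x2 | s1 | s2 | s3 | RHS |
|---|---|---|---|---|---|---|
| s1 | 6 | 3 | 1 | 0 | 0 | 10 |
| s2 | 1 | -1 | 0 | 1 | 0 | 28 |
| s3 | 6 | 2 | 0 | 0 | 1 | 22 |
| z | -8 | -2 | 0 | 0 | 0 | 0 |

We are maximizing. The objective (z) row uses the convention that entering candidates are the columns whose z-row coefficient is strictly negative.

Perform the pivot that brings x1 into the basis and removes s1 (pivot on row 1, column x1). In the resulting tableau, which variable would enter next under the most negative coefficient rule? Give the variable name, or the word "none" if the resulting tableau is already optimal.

Pivot element 6. New z-row = old z-row − (-8)·(row 1/6).
Updated z-row coefficients: x1: 0, x2: 2, s1: 4/3, s2: 0, s3: 0.
No coefficient is strictly negative; the tableau after this pivot is optimal.

none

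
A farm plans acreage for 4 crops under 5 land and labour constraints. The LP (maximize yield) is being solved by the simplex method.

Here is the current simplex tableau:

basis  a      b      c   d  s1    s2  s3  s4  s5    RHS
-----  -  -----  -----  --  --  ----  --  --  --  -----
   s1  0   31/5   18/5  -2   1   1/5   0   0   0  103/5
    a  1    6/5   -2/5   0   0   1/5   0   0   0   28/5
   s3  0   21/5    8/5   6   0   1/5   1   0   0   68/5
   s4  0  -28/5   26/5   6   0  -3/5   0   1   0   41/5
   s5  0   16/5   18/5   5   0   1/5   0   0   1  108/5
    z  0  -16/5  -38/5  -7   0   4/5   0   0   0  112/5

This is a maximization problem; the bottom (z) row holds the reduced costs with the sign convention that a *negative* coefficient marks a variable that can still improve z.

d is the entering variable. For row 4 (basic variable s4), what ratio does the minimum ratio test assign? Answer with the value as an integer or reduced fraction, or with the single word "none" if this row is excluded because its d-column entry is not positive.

41/30

Ratio = RHS / (d entry) = (41/5) / 6 = 41/30.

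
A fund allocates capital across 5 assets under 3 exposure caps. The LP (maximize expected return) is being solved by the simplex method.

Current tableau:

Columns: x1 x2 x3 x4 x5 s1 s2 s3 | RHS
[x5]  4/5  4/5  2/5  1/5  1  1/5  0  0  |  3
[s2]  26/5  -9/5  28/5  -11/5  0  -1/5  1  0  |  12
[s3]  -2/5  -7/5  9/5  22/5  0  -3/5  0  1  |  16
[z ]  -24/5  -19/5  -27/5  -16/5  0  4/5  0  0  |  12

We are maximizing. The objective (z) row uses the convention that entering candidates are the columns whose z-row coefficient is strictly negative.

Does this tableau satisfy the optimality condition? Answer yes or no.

Column x1 has objective-row coefficient -24/5, which is negative; an improving pivot exists, so not yet optimal.

no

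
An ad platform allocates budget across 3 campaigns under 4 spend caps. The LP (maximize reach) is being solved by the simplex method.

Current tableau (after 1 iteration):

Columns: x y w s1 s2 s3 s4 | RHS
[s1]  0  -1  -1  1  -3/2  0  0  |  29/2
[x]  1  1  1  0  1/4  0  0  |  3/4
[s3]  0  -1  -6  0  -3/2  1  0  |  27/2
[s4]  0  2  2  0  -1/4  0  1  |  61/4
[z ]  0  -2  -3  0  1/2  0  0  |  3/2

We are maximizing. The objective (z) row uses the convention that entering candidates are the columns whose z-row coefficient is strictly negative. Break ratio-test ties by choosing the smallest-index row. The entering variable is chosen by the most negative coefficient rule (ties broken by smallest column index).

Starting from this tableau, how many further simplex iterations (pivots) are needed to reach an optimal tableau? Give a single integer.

pivot: w in, x out → z = 15/4
No improving column remains; optimal.

1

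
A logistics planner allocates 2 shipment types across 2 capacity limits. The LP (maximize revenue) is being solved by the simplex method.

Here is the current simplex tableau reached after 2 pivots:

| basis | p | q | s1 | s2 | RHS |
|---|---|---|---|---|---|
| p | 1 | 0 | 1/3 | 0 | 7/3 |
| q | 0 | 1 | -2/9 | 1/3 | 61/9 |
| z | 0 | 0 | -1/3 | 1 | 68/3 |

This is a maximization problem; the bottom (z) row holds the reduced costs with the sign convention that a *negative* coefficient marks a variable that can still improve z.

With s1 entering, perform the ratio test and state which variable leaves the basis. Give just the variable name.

Ratios: row 1 (p): (7/3)/(1/3) = 7; row 2 (q): entry -2/9 ≤ 0, skip.
Minimum ratio 7 is in the p row, so p leaves.

p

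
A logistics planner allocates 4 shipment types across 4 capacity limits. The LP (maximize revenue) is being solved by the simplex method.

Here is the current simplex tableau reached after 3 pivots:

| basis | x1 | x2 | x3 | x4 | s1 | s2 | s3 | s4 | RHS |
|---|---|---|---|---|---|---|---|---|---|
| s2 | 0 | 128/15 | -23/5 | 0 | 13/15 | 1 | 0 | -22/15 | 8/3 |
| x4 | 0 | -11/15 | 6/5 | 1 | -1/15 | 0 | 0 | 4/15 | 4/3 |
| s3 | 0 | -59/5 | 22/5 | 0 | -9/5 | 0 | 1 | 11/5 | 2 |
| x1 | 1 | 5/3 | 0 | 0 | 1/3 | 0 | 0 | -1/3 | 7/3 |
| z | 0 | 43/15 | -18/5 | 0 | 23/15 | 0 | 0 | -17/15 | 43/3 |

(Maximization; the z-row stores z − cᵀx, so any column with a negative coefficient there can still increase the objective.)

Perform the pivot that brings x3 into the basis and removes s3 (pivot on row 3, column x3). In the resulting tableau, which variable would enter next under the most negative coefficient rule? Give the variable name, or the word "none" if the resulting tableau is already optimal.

x2

Pivot element 22/5. New z-row = old z-row − (-18/5)·(row 3/(22/5)).
Updated z-row coefficients: x1: 0, x2: -224/33, x3: 0, x4: 0, s1: 2/33, s2: 0, s3: 9/11, s4: 2/3.
The most negative is -224/33 in column x2, so x2 would enter next.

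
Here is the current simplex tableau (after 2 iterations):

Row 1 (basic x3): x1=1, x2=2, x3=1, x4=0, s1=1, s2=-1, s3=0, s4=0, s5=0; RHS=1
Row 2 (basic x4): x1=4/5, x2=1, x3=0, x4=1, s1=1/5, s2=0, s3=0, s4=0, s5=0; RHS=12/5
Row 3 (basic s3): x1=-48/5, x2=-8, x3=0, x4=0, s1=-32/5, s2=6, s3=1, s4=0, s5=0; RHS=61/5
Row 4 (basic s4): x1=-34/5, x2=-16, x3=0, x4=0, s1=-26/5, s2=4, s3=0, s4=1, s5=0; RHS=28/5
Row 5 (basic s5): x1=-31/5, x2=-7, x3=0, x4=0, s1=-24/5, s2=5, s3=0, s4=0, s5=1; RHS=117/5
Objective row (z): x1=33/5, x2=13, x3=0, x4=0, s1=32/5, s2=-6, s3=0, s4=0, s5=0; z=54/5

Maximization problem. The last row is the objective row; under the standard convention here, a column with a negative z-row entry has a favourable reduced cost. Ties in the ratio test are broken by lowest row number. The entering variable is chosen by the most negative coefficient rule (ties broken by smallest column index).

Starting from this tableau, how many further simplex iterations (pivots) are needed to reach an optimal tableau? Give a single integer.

3

pivot: s2 in, s4 out → z = 96/5
pivot: x2 in, s3 out → z = 349/16
pivot: x1 in, x4 out → z = 1882/61
No improving column remains; optimal.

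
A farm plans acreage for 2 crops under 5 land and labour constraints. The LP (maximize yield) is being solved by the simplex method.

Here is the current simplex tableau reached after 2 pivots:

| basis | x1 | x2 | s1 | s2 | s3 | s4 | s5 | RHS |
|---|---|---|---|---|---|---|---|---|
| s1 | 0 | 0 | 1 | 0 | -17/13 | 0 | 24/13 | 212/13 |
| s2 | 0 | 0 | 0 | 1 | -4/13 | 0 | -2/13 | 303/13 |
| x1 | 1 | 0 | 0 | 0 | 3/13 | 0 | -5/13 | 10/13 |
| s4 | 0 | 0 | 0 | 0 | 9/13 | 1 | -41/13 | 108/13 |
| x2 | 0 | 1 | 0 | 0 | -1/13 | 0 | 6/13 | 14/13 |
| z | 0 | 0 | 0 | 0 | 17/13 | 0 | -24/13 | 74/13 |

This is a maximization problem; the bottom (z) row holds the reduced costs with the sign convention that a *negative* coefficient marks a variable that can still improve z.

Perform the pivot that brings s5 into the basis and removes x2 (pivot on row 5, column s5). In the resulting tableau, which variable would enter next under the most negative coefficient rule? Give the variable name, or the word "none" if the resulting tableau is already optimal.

none

Pivot element 6/13. New z-row = old z-row − (-24/13)·(row 5/(6/13)).
Updated z-row coefficients: x1: 0, x2: 4, s1: 0, s2: 0, s3: 1, s4: 0, s5: 0.
No coefficient is strictly negative; the tableau after this pivot is optimal.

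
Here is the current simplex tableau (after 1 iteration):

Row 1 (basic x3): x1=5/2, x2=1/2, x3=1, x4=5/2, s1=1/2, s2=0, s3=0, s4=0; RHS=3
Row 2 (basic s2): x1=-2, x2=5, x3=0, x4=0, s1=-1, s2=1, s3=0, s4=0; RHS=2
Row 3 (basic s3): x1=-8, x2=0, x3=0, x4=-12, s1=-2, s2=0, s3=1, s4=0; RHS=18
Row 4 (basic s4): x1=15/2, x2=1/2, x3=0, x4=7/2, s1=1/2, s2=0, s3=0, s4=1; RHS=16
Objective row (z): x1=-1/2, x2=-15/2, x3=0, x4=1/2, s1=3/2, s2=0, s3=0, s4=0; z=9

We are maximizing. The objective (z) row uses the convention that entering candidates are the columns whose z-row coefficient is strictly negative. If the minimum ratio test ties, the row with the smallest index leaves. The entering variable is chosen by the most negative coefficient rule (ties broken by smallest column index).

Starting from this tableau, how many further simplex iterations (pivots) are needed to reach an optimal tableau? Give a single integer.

pivot: x2 in, s2 out → z = 12
pivot: x1 in, x3 out → z = 422/27
No improving column remains; optimal.

2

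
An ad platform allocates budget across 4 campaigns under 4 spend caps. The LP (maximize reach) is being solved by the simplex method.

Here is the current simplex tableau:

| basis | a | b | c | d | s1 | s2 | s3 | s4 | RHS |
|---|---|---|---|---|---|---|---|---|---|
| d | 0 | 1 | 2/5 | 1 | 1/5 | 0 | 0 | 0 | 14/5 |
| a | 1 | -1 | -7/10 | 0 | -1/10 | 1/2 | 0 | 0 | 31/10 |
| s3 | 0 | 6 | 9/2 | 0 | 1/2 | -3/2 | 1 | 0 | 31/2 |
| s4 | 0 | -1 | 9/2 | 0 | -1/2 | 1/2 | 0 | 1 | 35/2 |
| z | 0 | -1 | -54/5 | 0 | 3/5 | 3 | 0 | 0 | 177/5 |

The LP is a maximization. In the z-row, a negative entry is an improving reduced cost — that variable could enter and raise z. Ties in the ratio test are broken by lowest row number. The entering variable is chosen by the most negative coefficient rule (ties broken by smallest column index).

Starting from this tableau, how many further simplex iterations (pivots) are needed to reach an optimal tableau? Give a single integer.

2

pivot: c in, s3 out → z = 363/5
pivot: s2 in, s4 out → z = 366/5
No improving column remains; optimal.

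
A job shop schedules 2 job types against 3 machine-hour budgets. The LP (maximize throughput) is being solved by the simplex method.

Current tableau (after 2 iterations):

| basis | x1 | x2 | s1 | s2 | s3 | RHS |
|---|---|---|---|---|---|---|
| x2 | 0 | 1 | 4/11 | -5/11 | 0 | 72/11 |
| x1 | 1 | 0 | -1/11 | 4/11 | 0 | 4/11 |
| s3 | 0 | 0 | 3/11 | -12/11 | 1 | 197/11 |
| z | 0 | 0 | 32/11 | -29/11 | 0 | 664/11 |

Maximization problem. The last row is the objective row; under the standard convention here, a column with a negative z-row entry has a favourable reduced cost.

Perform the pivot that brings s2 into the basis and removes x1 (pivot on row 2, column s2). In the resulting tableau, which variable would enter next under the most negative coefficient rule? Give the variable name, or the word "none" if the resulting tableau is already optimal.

Pivot element 4/11. New z-row = old z-row − (-29/11)·(row 2/(4/11)).
Updated z-row coefficients: x1: 29/4, x2: 0, s1: 9/4, s2: 0, s3: 0.
No coefficient is strictly negative; the tableau after this pivot is optimal.

none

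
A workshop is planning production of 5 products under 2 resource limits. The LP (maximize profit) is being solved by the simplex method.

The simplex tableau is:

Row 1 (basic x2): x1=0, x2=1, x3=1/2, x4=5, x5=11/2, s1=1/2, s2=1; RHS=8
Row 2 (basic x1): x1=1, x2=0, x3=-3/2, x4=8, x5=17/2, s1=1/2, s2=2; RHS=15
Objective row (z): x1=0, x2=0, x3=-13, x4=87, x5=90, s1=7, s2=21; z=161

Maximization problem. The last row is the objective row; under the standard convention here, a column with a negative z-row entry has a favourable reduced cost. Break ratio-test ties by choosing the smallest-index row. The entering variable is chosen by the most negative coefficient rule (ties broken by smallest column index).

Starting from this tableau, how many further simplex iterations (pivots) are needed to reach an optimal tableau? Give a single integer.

pivot: x3 in, x2 out → z = 369
No improving column remains; optimal.

1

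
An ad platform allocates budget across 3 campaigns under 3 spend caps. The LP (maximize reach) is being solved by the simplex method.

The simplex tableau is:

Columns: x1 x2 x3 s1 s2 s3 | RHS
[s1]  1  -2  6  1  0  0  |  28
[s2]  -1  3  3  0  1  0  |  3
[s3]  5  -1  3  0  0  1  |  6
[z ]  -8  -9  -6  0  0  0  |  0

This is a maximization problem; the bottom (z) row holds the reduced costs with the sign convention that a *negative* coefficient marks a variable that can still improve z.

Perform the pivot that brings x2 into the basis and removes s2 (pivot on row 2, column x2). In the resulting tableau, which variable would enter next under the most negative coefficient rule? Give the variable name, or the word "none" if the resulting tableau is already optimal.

Pivot element 3. New z-row = old z-row − (-9)·(row 2/3).
Updated z-row coefficients: x1: -11, x2: 0, x3: 3, s1: 0, s2: 3, s3: 0.
The most negative is -11 in column x1, so x1 would enter next.

x1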